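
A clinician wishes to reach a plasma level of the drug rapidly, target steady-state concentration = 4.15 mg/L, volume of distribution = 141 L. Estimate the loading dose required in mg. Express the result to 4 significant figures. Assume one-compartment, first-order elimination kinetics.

LD = Css × Vd = 4.15 × 141 = 585.2 mg

585.2 mg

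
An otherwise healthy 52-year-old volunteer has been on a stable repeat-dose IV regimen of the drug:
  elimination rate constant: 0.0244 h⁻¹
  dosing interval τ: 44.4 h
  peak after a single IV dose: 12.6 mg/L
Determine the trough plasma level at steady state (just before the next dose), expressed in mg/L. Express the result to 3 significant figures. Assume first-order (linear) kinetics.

e^(−kτ) = e^(−0.02440 × 44.4) = 0.3385
Accumulation ratio R = 1 / (1 − e^(−kτ)) = 1 / (1 − 0.3385) = 1.512
Steady-state trough = C₀ × R × e^(−kτ) = 12.6 × 1.512 × 0.3385 = 6.449 mg/L

6.45 mg/L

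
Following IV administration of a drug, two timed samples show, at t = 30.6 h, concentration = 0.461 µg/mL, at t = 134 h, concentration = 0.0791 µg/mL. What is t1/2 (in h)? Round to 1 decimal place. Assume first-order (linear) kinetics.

40.7 h

k = ln(C₁/C₂) / (t₂ − t₁) = ln(0.461/0.0791) / (134 − 30.6)
  = 1.763 / 103.4 = 0.01705 h⁻¹
t½ = ln2 / k = 0.693147 / 0.01705 = 40.65 h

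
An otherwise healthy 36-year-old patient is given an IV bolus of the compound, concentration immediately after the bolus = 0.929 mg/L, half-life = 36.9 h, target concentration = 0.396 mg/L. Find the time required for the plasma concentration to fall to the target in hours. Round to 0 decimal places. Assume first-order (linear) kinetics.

k = ln2 / t½ = 0.693147 / 36.9 = 0.01878 h⁻¹
t = ln(C₀ / C) / k = ln(0.9290 / 0.396) / 0.01878
  = ln(2.346) / 0.01878 = 0.8527 / 0.01878 = 45.40 h

45 h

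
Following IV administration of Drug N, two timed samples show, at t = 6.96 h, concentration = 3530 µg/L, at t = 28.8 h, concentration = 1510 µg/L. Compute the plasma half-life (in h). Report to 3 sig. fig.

k = ln(C₁/C₂) / (t₂ − t₁) = ln(3530/1510) / (28.8 − 6.96)
  = 0.8492 / 21.84 = 0.03888 h⁻¹
t½ = ln2 / k = 0.693147 / 0.03888 = 17.83 h

17.8 h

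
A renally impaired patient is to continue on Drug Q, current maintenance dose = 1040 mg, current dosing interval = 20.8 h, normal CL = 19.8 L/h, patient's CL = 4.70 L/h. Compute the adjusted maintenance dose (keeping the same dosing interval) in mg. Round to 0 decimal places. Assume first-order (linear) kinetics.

247 mg

To keep the same average steady-state level, dosing rate must scale with clearance.
CL ratio = 4.70 / 19.8 = 0.2374
New dose (same interval) = 1040 × 0.2374 = 246.9 mg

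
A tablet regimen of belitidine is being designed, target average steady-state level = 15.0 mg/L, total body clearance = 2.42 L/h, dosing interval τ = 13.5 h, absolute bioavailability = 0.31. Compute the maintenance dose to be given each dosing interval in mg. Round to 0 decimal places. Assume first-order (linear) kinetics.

At steady state, F × (Dose/τ) = Css × CL.
Dose = Css × CL × τ / F = 15.0 × 2.420 × 13.5 / 0.31 = 1581 mg

1581 mg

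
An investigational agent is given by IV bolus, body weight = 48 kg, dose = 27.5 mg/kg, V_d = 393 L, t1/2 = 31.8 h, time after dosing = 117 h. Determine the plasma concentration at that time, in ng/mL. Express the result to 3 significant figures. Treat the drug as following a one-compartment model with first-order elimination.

Total dose = 27.5 × 48 = 1320 mg
C₀ = Dose / Vd = 1320 / 393 = 3.359 mg/L
k = ln2 / t½ = 0.693147 / 31.8 = 0.02180 h⁻¹
C = C₀ · e^(−k·t) = 3.359 × e^(−0.02180 × 117)
  = 3.359 × 0.07803 = 0.2621 mg/L
Convert: 0.2621 mg/L × 1000 = 262.1 ng/mL

262 ng/mL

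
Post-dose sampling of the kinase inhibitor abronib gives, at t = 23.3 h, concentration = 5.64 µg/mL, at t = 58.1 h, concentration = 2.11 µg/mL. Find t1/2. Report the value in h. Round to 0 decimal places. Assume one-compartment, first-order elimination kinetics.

25 h

k = ln(C₁/C₂) / (t₂ − t₁) = ln(5.64/2.11) / (58.1 − 23.3)
  = 0.9832 / 34.80 = 0.02825 h⁻¹
t½ = ln2 / k = 0.693147 / 0.02825 = 24.54 h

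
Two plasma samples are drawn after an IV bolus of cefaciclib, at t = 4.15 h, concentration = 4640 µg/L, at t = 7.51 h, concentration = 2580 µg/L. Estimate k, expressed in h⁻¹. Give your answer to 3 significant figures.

0.175 h⁻¹

k = ln(C₁/C₂) / (t₂ − t₁) = ln(4640/2580) / (7.51 − 4.15)
  = 0.5869 / 3.360 = 0.1747 h⁻¹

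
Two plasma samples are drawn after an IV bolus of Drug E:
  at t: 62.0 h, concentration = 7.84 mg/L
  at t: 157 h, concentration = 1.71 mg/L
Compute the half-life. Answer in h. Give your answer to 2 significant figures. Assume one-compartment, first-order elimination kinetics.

k = ln(C₁/C₂) / (t₂ − t₁) = ln(7.84/1.71) / (157 − 62.0)
  = 1.523 / 95.00 = 0.01603 h⁻¹
t½ = ln2 / k = 0.693147 / 0.01603 = 43.24 h

43 h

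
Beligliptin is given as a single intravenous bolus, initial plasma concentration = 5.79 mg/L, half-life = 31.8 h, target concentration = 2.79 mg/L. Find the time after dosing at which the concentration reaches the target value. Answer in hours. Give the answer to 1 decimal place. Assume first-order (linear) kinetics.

33.5 h

k = ln2 / t½ = 0.693147 / 31.8 = 0.02180 h⁻¹
t = ln(C₀ / C) / k = ln(5.790 / 2.79) / 0.02180
  = ln(2.075) / 0.02180 = 0.7300 / 0.02180 = 33.49 h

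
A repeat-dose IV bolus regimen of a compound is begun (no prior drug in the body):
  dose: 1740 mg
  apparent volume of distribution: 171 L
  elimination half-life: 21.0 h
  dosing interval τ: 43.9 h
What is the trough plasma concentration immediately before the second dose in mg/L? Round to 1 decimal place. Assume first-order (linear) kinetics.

2.4 mg/L

C₀ per dose = Dose / Vd = 1740 / 171 = 10.18 mg/L
k = ln2 / t½ = 0.693147 / 21.0 = 0.03301 h⁻¹
Fraction remaining after one interval: r = e^(−kτ) = e^(−0.03301 × 43.9) = 0.2348
Before dose 2, 1 dose has been given (aged 1τ).
C_trough = C₀ × r = 10.18 × 0.2348 = 2.390 mg/L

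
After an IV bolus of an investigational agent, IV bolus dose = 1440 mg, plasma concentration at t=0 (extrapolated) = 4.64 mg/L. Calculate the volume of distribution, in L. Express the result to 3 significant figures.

Vd = Dose / C₀ = 1440 / 4.64 = 310.3 L

310 L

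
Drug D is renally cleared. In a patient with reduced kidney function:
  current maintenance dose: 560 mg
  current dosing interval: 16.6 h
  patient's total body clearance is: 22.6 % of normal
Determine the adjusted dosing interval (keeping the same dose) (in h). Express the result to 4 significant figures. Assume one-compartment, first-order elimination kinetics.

73.45 h

To keep the same average steady-state level, dosing rate must scale with clearance.
CL ratio = 22.6 / 100 = 0.2260
New interval (same dose) = 16.6 / 0.2260 = 73.45 h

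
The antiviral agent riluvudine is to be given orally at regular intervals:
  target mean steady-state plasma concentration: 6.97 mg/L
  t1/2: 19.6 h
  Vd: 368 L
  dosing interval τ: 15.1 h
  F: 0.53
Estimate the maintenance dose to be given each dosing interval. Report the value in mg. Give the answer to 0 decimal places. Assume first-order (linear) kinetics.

k = ln2 / t½ = 0.693147 / 19.6 = 0.03536 h⁻¹
CL = k × Vd = 0.03536 × 368 = 13.01 L/h
At steady state, F × (Dose/τ) = Css × CL.
Dose = Css × CL × τ / F = 6.97 × 13.01 × 15.1 / 0.53 = 2584 mg

2584 mg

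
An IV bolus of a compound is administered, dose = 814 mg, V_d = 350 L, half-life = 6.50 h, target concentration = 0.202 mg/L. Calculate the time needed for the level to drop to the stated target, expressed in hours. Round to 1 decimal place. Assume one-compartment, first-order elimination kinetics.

22.9 h

C₀ = Dose / Vd = 814.0 / 350 = 2.326 mg/L
k = ln2 / t½ = 0.693147 / 6.50 = 0.1066 h⁻¹
t = ln(C₀ / C) / k = ln(2.326 / 0.202) / 0.1066
  = ln(11.51) / 0.1066 = 2.443 / 0.1066 = 22.92 h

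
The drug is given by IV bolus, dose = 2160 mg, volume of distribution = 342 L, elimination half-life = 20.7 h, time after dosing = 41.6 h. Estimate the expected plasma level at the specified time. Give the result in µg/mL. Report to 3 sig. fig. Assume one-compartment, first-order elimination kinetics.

C₀ = Dose / Vd = 2160 / 342 = 6.316 mg/L
k = ln2 / t½ = 0.693147 / 20.7 = 0.03349 h⁻¹
C = C₀ · e^(−k·t) = 6.316 × e^(−0.03349 × 41.6)
  = 6.316 × 0.2483 = 1.568 mg/L
(1.568 mg/L = 1.568 µg/mL)

1.57 µg/mL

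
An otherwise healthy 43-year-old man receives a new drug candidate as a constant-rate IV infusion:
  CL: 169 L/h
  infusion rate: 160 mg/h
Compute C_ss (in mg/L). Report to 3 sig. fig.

0.947 mg/L

At steady state Css = R₀ / CL = 160 / 169.0 = 0.9467 mg/L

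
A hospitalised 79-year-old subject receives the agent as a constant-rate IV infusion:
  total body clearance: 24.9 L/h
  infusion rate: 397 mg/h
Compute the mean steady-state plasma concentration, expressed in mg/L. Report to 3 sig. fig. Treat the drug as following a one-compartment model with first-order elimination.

15.9 mg/L

At steady state Css = R₀ / CL = 397 / 24.90 = 15.94 mg/L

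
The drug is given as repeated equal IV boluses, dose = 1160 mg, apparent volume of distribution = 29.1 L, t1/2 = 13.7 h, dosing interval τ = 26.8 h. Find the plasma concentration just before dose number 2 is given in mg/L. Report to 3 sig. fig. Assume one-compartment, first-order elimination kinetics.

10.3 mg/L

C₀ per dose = Dose / Vd = 1160 / 29.1 = 39.86 mg/L
k = ln2 / t½ = 0.693147 / 13.7 = 0.05059 h⁻¹
Fraction remaining after one interval: r = e^(−kτ) = e^(−0.05059 × 26.8) = 0.2577
Before dose 2, 1 dose has been given (aged 1τ).
C_trough = C₀ × r = 39.86 × 0.2577 = 10.27 mg/L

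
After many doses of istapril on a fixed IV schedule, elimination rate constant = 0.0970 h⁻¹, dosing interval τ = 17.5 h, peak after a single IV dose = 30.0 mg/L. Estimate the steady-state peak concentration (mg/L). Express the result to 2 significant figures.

37 mg/L

e^(−kτ) = e^(−0.09700 × 17.5) = 0.1831
Accumulation ratio R = 1 / (1 − e^(−kτ)) = 1 / (1 − 0.1831) = 1.224
Steady-state peak = C₀ × R = 30.0 × 1.224 = 36.72 mg/L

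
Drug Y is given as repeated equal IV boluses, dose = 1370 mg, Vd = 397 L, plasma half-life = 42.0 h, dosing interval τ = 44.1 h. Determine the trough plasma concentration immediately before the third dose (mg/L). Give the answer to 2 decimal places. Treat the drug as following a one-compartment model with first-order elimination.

C₀ per dose = Dose / Vd = 1370 / 397 = 3.451 mg/L
k = ln2 / t½ = 0.693147 / 42.0 = 0.01650 h⁻¹
Fraction remaining after one interval: r = e^(−kτ) = e^(−0.01650 × 44.1) = 0.4830
Before dose 3, 2 doses have been given (aged 1τ, 2τ).
C_trough = C₀ × (r + r²) = 3.451 × (0.4830 + 0.2333) = 2.472 mg/L

2.47 mg/L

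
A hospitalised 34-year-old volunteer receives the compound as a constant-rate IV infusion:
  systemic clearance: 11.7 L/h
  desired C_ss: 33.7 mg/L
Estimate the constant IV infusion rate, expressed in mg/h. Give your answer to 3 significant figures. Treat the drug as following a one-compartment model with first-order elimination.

394 mg/h

At steady state, infusion rate R₀ = Css × CL = 33.7 × 11.70 = 394.3 mg/h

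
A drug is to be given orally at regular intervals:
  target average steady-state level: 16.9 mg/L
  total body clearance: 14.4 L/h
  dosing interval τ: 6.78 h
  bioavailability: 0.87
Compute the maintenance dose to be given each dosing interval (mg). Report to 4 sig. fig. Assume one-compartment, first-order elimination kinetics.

At steady state, F × (Dose/τ) = Css × CL.
Dose = Css × CL × τ / F = 16.9 × 14.40 × 6.78 / 0.87 = 1897 mg

1897 mg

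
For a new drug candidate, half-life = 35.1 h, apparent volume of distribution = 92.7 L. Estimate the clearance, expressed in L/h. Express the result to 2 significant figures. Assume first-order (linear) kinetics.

1.8 L/h

k = ln2 / t½ = 0.693147 / 35.1 = 0.01975 h⁻¹
CL = k × Vd = 0.01975 × 92.7 = 1.831 L/h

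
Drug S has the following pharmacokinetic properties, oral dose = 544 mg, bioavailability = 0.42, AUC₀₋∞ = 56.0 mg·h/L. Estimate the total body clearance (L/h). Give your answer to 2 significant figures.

CL = F·Dose / AUC = 0.42 × 544 / 56.0 = 4.080 L/h

4.1 L/h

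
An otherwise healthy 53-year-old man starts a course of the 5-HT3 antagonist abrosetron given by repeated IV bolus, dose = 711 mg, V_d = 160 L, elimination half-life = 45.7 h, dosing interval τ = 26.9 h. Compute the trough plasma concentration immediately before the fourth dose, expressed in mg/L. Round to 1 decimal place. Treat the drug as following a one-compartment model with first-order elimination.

6.2 mg/L

C₀ per dose = Dose / Vd = 711 / 160 = 4.444 mg/L
k = ln2 / t½ = 0.693147 / 45.7 = 0.01517 h⁻¹
Fraction remaining after one interval: r = e^(−kτ) = e^(−0.01517 × 26.9) = 0.6649
Before dose 4, 3 doses have been given (aged 1τ, 2τ, 3τ).
C_trough = C₀ × (r + r² + … + r^3) = C₀ × r(1−r^3)/(1−r)
        = 4.444 × 0.6649 × (1 − 0.2939) / (1 − 0.6649) = 6.226 mg/L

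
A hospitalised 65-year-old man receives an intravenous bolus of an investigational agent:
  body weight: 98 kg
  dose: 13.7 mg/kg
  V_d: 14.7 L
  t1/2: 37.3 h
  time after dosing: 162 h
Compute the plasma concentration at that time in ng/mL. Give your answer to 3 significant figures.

Total dose = 13.7 × 98 = 1343 mg
C₀ = Dose / Vd = 1343 / 14.7 = 91.36 mg/L
k = ln2 / t½ = 0.693147 / 37.3 = 0.01858 h⁻¹
C = C₀ · e^(−k·t) = 91.36 × e^(−0.01858 × 162)
  = 91.36 × 0.04929 = 4.503 mg/L
Convert: 4.503 mg/L × 1000 = 4503 ng/mL

4500 ng/mL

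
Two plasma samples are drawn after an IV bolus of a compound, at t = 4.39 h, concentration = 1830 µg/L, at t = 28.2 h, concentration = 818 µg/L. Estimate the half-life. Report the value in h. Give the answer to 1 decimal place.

k = ln(C₁/C₂) / (t₂ − t₁) = ln(1830/818) / (28.2 − 4.39)
  = 0.8052 / 23.81 = 0.03382 h⁻¹
t½ = ln2 / k = 0.693147 / 0.03382 = 20.50 h

20.5 h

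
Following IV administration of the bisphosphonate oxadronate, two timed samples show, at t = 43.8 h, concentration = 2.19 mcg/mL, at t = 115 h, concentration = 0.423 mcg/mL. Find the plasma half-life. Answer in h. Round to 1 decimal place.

30.0 h

k = ln(C₁/C₂) / (t₂ − t₁) = ln(2.19/0.423) / (115 − 43.8)
  = 1.644 / 71.20 = 0.02309 h⁻¹
t½ = ln2 / k = 0.693147 / 0.02309 = 30.02 h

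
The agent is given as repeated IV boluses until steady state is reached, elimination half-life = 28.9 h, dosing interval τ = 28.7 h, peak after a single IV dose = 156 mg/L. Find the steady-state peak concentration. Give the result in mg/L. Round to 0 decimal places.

k = ln2 / t½ = 0.693147 / 28.9 = 0.02398 h⁻¹
e^(−kτ) = e^(−0.02398 × 28.7) = 0.5025
Accumulation ratio R = 1 / (1 − e^(−kτ)) = 1 / (1 − 0.5025) = 2.010
Steady-state peak = C₀ × R = 156 × 2.010 = 313.6 mg/L

314 mg/L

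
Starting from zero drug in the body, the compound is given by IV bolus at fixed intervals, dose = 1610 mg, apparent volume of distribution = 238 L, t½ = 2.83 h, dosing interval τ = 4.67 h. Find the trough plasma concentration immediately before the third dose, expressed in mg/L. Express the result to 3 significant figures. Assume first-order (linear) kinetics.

C₀ per dose = Dose / Vd = 1610 / 238 = 6.765 mg/L
k = ln2 / t½ = 0.693147 / 2.83 = 0.2449 h⁻¹
Fraction remaining after one interval: r = e^(−kτ) = e^(−0.2449 × 4.67) = 0.3186
Before dose 3, 2 doses have been given (aged 1τ, 2τ).
C_trough = C₀ × (r + r²) = 6.765 × (0.3186 + 0.1015) = 2.842 mg/L

2.84 mg/L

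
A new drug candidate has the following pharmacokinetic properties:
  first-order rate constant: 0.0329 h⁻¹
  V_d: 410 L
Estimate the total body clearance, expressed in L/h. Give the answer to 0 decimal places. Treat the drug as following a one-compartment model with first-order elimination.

13 L/h

CL = k × Vd = 0.0329 × 410 = 13.49 L/h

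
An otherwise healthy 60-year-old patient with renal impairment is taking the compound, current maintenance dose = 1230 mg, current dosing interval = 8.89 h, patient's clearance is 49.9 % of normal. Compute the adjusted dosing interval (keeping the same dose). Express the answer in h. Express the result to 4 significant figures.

To keep the same average steady-state level, dosing rate must scale with clearance.
CL ratio = 49.9 / 100 = 0.4990
New interval (same dose) = 8.89 / 0.4990 = 17.82 h

17.82 h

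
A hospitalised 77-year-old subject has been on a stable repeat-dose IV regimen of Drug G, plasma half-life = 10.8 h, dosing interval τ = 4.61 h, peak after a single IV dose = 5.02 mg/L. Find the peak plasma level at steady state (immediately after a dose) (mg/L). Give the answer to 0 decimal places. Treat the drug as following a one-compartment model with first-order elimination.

k = ln2 / t½ = 0.693147 / 10.8 = 0.06418 h⁻¹
e^(−kτ) = e^(−0.06418 × 4.61) = 0.7439
Accumulation ratio R = 1 / (1 − e^(−kτ)) = 1 / (1 − 0.7439) = 3.905
Steady-state peak = C₀ × R = 5.02 × 3.905 = 19.60 mg/L

20 mg/L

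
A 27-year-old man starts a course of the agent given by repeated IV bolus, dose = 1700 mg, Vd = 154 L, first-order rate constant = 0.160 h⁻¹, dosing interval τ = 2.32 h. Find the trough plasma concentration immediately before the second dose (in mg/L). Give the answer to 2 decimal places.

7.62 mg/L

C₀ per dose = Dose / Vd = 1700 / 154 = 11.04 mg/L
Fraction remaining after one interval: r = e^(−kτ) = e^(−0.1600 × 2.32) = 0.6899
Before dose 2, 1 dose has been given (aged 1τ).
C_trough = C₀ × r = 11.04 × 0.6899 = 7.616 mg/L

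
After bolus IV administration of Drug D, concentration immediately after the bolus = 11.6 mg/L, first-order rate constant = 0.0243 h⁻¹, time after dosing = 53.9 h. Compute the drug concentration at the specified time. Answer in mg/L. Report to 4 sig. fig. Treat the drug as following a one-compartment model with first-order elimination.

C = C₀ · e^(−k·t) = 11.60 × e^(−0.02430 × 53.9)
  = 11.60 × 0.2699 = 3.131 mg/L

3.131 mg/L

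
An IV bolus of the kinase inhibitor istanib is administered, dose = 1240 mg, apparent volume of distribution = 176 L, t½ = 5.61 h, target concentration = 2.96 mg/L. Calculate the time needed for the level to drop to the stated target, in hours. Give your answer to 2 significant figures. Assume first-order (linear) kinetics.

7.0 h

C₀ = Dose / Vd = 1240 / 176 = 7.045 mg/L
k = ln2 / t½ = 0.693147 / 5.61 = 0.1236 h⁻¹
t = ln(C₀ / C) / k = ln(7.045 / 2.96) / 0.1236
  = ln(2.380) / 0.1236 = 0.8671 / 0.1236 = 7.015 h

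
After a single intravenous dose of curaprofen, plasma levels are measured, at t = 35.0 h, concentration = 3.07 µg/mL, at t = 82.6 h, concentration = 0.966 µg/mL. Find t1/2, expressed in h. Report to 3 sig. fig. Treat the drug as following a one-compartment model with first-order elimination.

k = ln(C₁/C₂) / (t₂ − t₁) = ln(3.07/0.966) / (82.6 − 35.0)
  = 1.156 / 47.60 = 0.02429 h⁻¹
t½ = ln2 / k = 0.693147 / 0.02429 = 28.54 h

28.5 h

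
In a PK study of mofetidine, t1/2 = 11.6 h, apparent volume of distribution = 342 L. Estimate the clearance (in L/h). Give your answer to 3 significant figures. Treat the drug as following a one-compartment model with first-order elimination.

k = ln2 / t½ = 0.693147 / 11.6 = 0.05975 h⁻¹
CL = k × Vd = 0.05975 × 342 = 20.43 L/h

20.4 L/h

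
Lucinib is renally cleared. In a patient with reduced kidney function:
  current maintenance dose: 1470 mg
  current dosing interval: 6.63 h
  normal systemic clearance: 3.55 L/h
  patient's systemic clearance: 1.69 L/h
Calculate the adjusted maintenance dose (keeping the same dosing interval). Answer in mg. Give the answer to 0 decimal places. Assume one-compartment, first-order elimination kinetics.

To keep the same average steady-state level, dosing rate must scale with clearance.
CL ratio = 1.69 / 3.55 = 0.4761
New dose (same interval) = 1470 × 0.4761 = 699.9 mg

700 mg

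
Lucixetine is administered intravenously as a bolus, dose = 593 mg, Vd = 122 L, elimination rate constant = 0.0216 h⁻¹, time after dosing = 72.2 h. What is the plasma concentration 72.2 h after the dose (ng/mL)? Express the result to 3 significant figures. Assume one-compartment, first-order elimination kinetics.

C₀ = Dose / Vd = 593.0 / 122 = 4.861 mg/L
C = C₀ · e^(−k·t) = 4.861 × e^(−0.02160 × 72.2)
  = 4.861 × 0.2102 = 1.022 mg/L
Convert: 1.022 mg/L × 1000 = 1022 ng/mL

1020 ng/mL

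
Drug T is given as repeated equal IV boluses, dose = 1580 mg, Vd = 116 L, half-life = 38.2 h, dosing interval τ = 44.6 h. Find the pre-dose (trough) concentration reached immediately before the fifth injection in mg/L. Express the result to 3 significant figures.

C₀ per dose = Dose / Vd = 1580 / 116 = 13.62 mg/L
k = ln2 / t½ = 0.693147 / 38.2 = 0.01815 h⁻¹
Fraction remaining after one interval: r = e^(−kτ) = e^(−0.01815 × 44.6) = 0.4451
Before dose 5, 4 doses have been given (aged 1τ, 2τ, 3τ, 4τ).
C_trough = C₀ × (r + r² + … + r^4) = C₀ × r(1−r^4)/(1−r)
        = 13.62 × 0.4451 × (1 − 0.03925) / (1 − 0.4451) = 10.50 mg/L

10.5 mg/L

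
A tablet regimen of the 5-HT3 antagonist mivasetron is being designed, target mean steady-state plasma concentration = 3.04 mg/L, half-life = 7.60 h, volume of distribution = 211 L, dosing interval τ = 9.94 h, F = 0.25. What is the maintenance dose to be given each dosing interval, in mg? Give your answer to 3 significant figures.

k = ln2 / t½ = 0.693147 / 7.60 = 0.09120 h⁻¹
CL = k × Vd = 0.09120 × 211 = 19.24 L/h
At steady state, F × (Dose/τ) = Css × CL.
Dose = Css × CL × τ / F = 3.04 × 19.24 × 9.94 / 0.25 = 2326 mg

2330 mg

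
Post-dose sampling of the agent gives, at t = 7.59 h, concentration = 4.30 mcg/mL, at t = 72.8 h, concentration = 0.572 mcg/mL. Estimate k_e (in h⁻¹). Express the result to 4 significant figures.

k = ln(C₁/C₂) / (t₂ − t₁) = ln(4.30/0.572) / (72.8 − 7.59)
  = 2.017 / 65.21 = 0.03093 h⁻¹

0.03093 h⁻¹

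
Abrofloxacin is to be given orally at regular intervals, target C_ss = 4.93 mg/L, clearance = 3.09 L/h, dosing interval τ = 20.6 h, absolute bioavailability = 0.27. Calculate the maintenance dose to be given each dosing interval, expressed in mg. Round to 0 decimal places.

At steady state, F × (Dose/τ) = Css × CL.
Dose = Css × CL × τ / F = 4.93 × 3.090 × 20.6 / 0.27 = 1162 mg

1162 mg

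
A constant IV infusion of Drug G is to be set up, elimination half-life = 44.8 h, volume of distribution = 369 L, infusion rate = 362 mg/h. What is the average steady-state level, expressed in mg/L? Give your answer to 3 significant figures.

63.4 mg/L

k = ln2 / t½ = 0.693147 / 44.8 = 0.01547 h⁻¹
CL = k × Vd = 0.01547 × 369 = 5.708 L/h
At steady state Css = R₀ / CL = 362 / 5.708 = 63.42 mg/L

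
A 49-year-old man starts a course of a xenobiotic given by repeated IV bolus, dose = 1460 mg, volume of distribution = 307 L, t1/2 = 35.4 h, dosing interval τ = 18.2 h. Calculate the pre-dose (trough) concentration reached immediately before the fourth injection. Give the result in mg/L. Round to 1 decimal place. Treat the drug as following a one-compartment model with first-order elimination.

C₀ per dose = Dose / Vd = 1460 / 307 = 4.756 mg/L
k = ln2 / t½ = 0.693147 / 35.4 = 0.01958 h⁻¹
Fraction remaining after one interval: r = e^(−kτ) = e^(−0.01958 × 18.2) = 0.7002
Before dose 4, 3 doses have been given (aged 1τ, 2τ, 3τ).
C_trough = C₀ × (r + r² + … + r^3) = C₀ × r(1−r^3)/(1−r)
        = 4.756 × 0.7002 × (1 − 0.3433) / (1 − 0.7002) = 7.295 mg/L

7.3 mg/L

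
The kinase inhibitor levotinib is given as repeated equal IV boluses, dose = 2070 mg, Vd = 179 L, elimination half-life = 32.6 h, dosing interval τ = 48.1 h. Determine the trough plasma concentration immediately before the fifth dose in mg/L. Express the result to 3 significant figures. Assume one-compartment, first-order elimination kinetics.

6.39 mg/L

C₀ per dose = Dose / Vd = 2070 / 179 = 11.56 mg/L
k = ln2 / t½ = 0.693147 / 32.6 = 0.02126 h⁻¹
Fraction remaining after one interval: r = e^(−kτ) = e^(−0.02126 × 48.1) = 0.3597
Before dose 5, 4 doses have been given (aged 1τ, 2τ, 3τ, 4τ).
C_trough = C₀ × (r + r² + … + r^4) = C₀ × r(1−r^4)/(1−r)
        = 11.56 × 0.3597 × (1 − 0.01674) / (1 − 0.3597) = 6.385 mg/L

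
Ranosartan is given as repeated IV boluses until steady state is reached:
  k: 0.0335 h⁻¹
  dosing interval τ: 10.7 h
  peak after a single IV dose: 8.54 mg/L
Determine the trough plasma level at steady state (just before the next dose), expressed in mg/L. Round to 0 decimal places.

e^(−kτ) = e^(−0.03350 × 10.7) = 0.6988
Accumulation ratio R = 1 / (1 − e^(−kτ)) = 1 / (1 − 0.6988) = 3.320
Steady-state trough = C₀ × R × e^(−kτ) = 8.54 × 3.320 × 0.6988 = 19.81 mg/L

20 mg/L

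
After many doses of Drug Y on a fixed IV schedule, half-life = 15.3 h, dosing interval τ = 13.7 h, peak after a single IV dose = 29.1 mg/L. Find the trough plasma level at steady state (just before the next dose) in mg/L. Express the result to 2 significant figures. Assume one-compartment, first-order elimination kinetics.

34 mg/L

k = ln2 / t½ = 0.693147 / 15.3 = 0.04530 h⁻¹
e^(−kτ) = e^(−0.04530 × 13.7) = 0.5376
Accumulation ratio R = 1 / (1 − e^(−kτ)) = 1 / (1 − 0.5376) = 2.163
Steady-state trough = C₀ × R × e^(−kτ) = 29.1 × 2.163 × 0.5376 = 33.84 mg/L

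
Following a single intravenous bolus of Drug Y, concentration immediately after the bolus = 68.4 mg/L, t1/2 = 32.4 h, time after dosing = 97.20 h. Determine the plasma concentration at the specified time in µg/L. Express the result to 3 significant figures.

8550 µg/L

k = ln2 / t½ = 0.693147 / 32.4 = 0.02139 h⁻¹
t / t½ = 97.20 / 32.4 = 3 half-lives
C = C₀ × (1/2)^3 = 68.40 × 0.1250 = 8.550 mg/L
Convert: 8.550 mg/L × 1000 = 8550 µg/L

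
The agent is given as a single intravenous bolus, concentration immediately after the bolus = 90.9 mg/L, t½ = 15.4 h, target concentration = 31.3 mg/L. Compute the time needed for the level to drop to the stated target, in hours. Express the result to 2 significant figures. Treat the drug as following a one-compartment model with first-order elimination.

k = ln2 / t½ = 0.693147 / 15.4 = 0.04501 h⁻¹
t = ln(C₀ / C) / k = ln(90.90 / 31.3) / 0.04501
  = ln(2.904) / 0.04501 = 1.066 / 0.04501 = 23.68 h

24 h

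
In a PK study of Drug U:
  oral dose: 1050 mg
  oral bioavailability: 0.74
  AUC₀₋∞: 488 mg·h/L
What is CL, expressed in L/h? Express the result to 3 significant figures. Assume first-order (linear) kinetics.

CL = F·Dose / AUC = 0.74 × 1050 / 488 = 1.592 L/h

1.59 L/h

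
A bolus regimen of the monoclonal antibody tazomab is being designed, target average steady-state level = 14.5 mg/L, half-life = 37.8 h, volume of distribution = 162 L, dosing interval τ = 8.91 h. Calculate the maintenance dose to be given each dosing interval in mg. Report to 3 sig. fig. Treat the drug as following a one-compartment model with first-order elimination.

384 mg

k = ln2 / t½ = 0.693147 / 37.8 = 0.01834 h⁻¹
CL = k × Vd = 0.01834 × 162 = 2.971 L/h
At steady state, Dose/τ = Css × CL.
Dose = Css × CL × τ = 14.5 × 2.971 × 8.91 = 383.8 mg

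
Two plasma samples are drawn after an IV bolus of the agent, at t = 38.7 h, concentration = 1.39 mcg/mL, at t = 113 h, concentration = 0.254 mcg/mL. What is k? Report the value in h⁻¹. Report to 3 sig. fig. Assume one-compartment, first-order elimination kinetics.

k = ln(C₁/C₂) / (t₂ − t₁) = ln(1.39/0.254) / (113 − 38.7)
  = 1.700 / 74.30 = 0.02288 h⁻¹

0.0229 h⁻¹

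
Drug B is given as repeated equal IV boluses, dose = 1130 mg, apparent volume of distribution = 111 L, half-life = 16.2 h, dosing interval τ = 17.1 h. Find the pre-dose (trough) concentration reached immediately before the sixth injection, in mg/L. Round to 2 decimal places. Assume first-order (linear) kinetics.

9.20 mg/L

C₀ per dose = Dose / Vd = 1130 / 111 = 10.18 mg/L
k = ln2 / t½ = 0.693147 / 16.2 = 0.04279 h⁻¹
Fraction remaining after one interval: r = e^(−kτ) = e^(−0.04279 × 17.1) = 0.4811
Before dose 6, 5 doses have been given (aged 1τ, 2τ, 3τ, 4τ, 5τ).
C_trough = C₀ × (r + r² + … + r^5) = C₀ × r(1−r^5)/(1−r)
        = 10.18 × 0.4811 × (1 − 0.02577) / (1 − 0.4811) = 9.195 mg/L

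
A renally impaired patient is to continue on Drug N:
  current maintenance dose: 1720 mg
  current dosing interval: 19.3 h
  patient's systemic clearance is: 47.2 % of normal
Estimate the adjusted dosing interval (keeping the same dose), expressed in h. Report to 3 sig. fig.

To keep the same average steady-state level, dosing rate must scale with clearance.
CL ratio = 47.2 / 100 = 0.4720
New interval (same dose) = 19.3 / 0.4720 = 40.89 h

40.9 h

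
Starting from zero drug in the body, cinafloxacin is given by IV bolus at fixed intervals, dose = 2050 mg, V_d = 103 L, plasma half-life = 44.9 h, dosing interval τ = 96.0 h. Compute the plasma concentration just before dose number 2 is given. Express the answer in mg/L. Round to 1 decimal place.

4.5 mg/L

C₀ per dose = Dose / Vd = 2050 / 103 = 19.90 mg/L
k = ln2 / t½ = 0.693147 / 44.9 = 0.01544 h⁻¹
Fraction remaining after one interval: r = e^(−kτ) = e^(−0.01544 × 96.0) = 0.2271
Before dose 2, 1 dose has been given (aged 1τ).
C_trough = C₀ × r = 19.90 × 0.2271 = 4.519 mg/L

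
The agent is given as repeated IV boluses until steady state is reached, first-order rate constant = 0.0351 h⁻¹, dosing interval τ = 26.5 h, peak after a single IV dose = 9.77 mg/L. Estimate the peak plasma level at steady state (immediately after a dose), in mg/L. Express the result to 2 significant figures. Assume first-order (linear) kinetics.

16 mg/L

e^(−kτ) = e^(−0.03510 × 26.5) = 0.3945
Accumulation ratio R = 1 / (1 − e^(−kτ)) = 1 / (1 − 0.3945) = 1.652
Steady-state peak = C₀ × R = 9.77 × 1.652 = 16.14 mg/L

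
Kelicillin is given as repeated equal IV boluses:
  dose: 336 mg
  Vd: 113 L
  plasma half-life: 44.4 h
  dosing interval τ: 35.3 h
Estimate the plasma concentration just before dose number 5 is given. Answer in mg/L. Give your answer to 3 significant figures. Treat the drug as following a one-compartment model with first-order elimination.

C₀ per dose = Dose / Vd = 336 / 113 = 2.973 mg/L
k = ln2 / t½ = 0.693147 / 44.4 = 0.01561 h⁻¹
Fraction remaining after one interval: r = e^(−kτ) = e^(−0.01561 × 35.3) = 0.5764
Before dose 5, 4 doses have been given (aged 1τ, 2τ, 3τ, 4τ).
C_trough = C₀ × (r + r² + … + r^4) = C₀ × r(1−r^4)/(1−r)
        = 2.973 × 0.5764 × (1 − 0.1104) / (1 − 0.5764) = 3.599 mg/L

3.60 mg/L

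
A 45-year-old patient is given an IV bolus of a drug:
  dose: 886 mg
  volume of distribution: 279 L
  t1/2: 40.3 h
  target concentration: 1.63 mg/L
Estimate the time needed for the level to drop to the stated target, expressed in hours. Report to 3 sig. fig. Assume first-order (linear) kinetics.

38.8 h

C₀ = Dose / Vd = 886.0 / 279 = 3.176 mg/L
k = ln2 / t½ = 0.693147 / 40.3 = 0.01720 h⁻¹
t = ln(C₀ / C) / k = ln(3.176 / 1.63) / 0.01720
  = ln(1.948) / 0.01720 = 0.6668 / 0.01720 = 38.77 h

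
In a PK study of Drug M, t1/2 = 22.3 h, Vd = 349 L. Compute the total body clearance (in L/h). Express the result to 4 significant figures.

k = ln2 / t½ = 0.693147 / 22.3 = 0.03108 h⁻¹
CL = k × Vd = 0.03108 × 349 = 10.85 L/h

10.85 L/h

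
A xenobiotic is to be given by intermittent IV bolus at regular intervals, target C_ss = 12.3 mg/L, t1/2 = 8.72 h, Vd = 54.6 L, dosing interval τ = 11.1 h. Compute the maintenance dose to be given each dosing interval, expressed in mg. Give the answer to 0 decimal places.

593 mg

k = ln2 / t½ = 0.693147 / 8.72 = 0.07949 h⁻¹
CL = k × Vd = 0.07949 × 54.6 = 4.340 L/h
At steady state, Dose/τ = Css × CL.
Dose = Css × CL × τ = 12.3 × 4.340 × 11.1 = 592.5 mg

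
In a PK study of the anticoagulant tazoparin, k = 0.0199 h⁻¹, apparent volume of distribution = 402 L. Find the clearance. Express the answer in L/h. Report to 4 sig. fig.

8.000 L/h

CL = k × Vd = 0.0199 × 402 = 8.000 L/h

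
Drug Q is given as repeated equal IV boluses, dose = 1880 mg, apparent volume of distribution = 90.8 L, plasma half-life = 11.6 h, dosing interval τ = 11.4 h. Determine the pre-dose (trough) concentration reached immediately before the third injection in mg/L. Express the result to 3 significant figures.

C₀ per dose = Dose / Vd = 1880 / 90.8 = 20.70 mg/L
k = ln2 / t½ = 0.693147 / 11.6 = 0.05975 h⁻¹
Fraction remaining after one interval: r = e^(−kτ) = e^(−0.05975 × 11.4) = 0.5060
Before dose 3, 2 doses have been given (aged 1τ, 2τ).
C_trough = C₀ × (r + r²) = 20.70 × (0.5060 + 0.2560) = 15.77 mg/L

15.8 mg/L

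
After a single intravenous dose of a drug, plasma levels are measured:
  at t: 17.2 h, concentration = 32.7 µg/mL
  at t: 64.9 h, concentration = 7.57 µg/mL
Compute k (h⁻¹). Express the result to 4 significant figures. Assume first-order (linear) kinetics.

k = ln(C₁/C₂) / (t₂ − t₁) = ln(32.7/7.57) / (64.9 − 17.2)
  = 1.463 / 47.70 = 0.03067 h⁻¹

0.03067 h⁻¹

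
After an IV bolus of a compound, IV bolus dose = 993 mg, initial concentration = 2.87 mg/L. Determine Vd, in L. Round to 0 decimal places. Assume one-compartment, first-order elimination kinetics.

346 L

Vd = Dose / C₀ = 993.0 / 2.87 = 346.0 L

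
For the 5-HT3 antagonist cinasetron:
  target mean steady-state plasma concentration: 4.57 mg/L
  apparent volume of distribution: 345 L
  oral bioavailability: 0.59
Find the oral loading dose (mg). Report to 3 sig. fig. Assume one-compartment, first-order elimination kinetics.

2670 mg

LD = Css × Vd / F = 4.57 × 345 / 0.59 = 2672 mg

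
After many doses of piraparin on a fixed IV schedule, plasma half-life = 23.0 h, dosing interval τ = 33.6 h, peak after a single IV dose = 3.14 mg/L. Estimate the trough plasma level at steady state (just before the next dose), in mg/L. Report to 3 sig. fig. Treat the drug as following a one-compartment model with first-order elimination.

k = ln2 / t½ = 0.693147 / 23.0 = 0.03014 h⁻¹
e^(−kτ) = e^(−0.03014 × 33.6) = 0.3632
Accumulation ratio R = 1 / (1 − e^(−kτ)) = 1 / (1 − 0.3632) = 1.570
Steady-state trough = C₀ × R × e^(−kτ) = 3.14 × 1.570 × 0.3632 = 1.791 mg/L

1.79 mg/L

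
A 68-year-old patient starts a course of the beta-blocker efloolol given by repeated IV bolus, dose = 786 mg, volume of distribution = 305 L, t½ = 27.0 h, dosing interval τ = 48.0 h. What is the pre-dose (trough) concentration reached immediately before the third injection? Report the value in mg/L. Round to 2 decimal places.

C₀ per dose = Dose / Vd = 786 / 305 = 2.577 mg/L
k = ln2 / t½ = 0.693147 / 27.0 = 0.02567 h⁻¹
Fraction remaining after one interval: r = e^(−kτ) = e^(−0.02567 × 48.0) = 0.2917
Before dose 3, 2 doses have been given (aged 1τ, 2τ).
C_trough = C₀ × (r + r²) = 2.577 × (0.2917 + 0.08509) = 0.9710 mg/L

0.97 mg/L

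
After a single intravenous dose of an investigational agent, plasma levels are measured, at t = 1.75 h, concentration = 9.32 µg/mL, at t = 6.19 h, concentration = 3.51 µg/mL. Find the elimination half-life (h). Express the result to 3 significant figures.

3.15 h

k = ln(C₁/C₂) / (t₂ − t₁) = ln(9.32/3.51) / (6.19 − 1.75)
  = 0.9765 / 4.440 = 0.2199 h⁻¹
t½ = ln2 / k = 0.693147 / 0.2199 = 3.152 h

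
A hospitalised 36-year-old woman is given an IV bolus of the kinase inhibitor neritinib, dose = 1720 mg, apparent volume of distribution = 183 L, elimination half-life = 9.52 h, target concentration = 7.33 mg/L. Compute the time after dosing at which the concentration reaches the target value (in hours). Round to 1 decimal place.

C₀ = Dose / Vd = 1720 / 183 = 9.399 mg/L
k = ln2 / t½ = 0.693147 / 9.52 = 0.07281 h⁻¹
t = ln(C₀ / C) / k = ln(9.399 / 7.33) / 0.07281
  = ln(1.282) / 0.07281 = 0.2484 / 0.07281 = 3.412 h

3.4 h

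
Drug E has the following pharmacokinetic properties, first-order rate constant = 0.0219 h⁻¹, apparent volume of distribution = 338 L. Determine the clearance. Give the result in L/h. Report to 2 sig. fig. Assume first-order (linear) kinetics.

CL = k × Vd = 0.0219 × 338 = 7.402 L/h

7.4 L/h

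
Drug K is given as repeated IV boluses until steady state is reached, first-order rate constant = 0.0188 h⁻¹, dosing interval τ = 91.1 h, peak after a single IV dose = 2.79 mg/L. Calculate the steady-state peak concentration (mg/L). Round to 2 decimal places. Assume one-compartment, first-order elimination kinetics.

3.40 mg/L

e^(−kτ) = e^(−0.01880 × 91.1) = 0.1804
Accumulation ratio R = 1 / (1 − e^(−kτ)) = 1 / (1 − 0.1804) = 1.220
Steady-state peak = C₀ × R = 2.79 × 1.220 = 3.404 mg/L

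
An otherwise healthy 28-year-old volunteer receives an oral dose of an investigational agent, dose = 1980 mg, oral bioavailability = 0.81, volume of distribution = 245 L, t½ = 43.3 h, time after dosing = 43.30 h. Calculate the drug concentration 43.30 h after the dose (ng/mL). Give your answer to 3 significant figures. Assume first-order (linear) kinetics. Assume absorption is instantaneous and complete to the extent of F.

3270 ng/mL

Amount reaching circulation = F × Dose = 0.81 × 1980 = 1604 mg
C₀ = F·Dose / Vd = 1604 / 245 = 6.547 mg/L
k = ln2 / t½ = 0.693147 / 43.3 = 0.01601 h⁻¹
t / t½ = 43.30 / 43.3 = 1 half-lives
C = C₀ × (1/2)^1 = 6.547 × 0.5000 = 3.274 mg/L
Convert: 3.274 mg/L × 1000 = 3274 ng/mL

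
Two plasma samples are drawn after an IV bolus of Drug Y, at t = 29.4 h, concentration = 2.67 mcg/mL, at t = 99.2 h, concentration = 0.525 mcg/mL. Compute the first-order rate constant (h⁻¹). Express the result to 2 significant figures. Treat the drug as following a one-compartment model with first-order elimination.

0.023 h⁻¹

k = ln(C₁/C₂) / (t₂ − t₁) = ln(2.67/0.525) / (99.2 − 29.4)
  = 1.626 / 69.80 = 0.02330 h⁻¹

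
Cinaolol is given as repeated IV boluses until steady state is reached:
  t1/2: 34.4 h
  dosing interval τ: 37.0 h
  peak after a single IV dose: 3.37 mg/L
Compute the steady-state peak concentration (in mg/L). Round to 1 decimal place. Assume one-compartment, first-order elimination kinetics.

k = ln2 / t½ = 0.693147 / 34.4 = 0.02015 h⁻¹
e^(−kτ) = e^(−0.02015 × 37.0) = 0.4745
Accumulation ratio R = 1 / (1 − e^(−kτ)) = 1 / (1 − 0.4745) = 1.903
Steady-state peak = C₀ × R = 3.37 × 1.903 = 6.413 mg/L

6.4 mg/L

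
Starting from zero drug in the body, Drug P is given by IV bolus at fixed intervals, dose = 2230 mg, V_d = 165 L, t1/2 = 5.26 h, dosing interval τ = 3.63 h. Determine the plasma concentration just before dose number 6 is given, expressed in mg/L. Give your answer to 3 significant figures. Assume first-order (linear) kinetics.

C₀ per dose = Dose / Vd = 2230 / 165 = 13.52 mg/L
k = ln2 / t½ = 0.693147 / 5.26 = 0.1318 h⁻¹
Fraction remaining after one interval: r = e^(−kτ) = e^(−0.1318 × 3.63) = 0.6198
Before dose 6, 5 doses have been given (aged 1τ, 2τ, 3τ, 4τ, 5τ).
C_trough = C₀ × (r + r² + … + r^5) = C₀ × r(1−r^5)/(1−r)
        = 13.52 × 0.6198 × (1 − 0.09147) / (1 − 0.6198) = 20.02 mg/L

20.0 mg/L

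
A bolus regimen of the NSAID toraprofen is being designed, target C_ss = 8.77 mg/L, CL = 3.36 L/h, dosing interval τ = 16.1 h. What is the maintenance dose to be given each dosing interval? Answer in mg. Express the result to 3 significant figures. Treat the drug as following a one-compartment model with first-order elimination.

At steady state, Dose/τ = Css × CL.
Dose = Css × CL × τ = 8.77 × 3.360 × 16.1 = 474.4 mg

474 mg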